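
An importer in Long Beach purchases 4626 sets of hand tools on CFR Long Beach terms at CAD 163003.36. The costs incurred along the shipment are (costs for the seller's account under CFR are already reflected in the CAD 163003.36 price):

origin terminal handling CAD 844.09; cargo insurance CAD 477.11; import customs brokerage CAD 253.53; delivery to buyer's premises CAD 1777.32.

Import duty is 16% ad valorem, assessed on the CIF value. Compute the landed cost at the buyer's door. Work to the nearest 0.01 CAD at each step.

Total landed cost: CAD 191668.20

CFR: the seller pays costs through ocean freight to the destination port, but not insurance.
Already in the invoice (seller's account under CFR): origin terminal — exclude.
CIF value = CFR price + insurance = 163003.36 + 477.11 = 163480.47
Import duty = 163480.47 × 16% = 26156.88
Buyer bears: insurance 477.11 + brokerage 253.53 + delivery 1777.32 + duty 26156.88 = 28664.84
Landed cost = invoice 163003.36 + 28664.84 = 191668.20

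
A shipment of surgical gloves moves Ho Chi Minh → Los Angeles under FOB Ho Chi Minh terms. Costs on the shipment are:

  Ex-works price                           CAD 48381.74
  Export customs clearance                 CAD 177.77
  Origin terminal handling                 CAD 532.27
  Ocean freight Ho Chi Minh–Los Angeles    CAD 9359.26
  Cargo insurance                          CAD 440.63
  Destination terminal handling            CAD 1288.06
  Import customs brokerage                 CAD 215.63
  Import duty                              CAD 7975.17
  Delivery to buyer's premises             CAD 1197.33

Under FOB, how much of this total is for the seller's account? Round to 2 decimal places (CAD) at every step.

Seller's account: CAD 49091.78

FOB: the seller bears costs until goods are on board at the origin port; the buyer bears freight, insurance and all costs thereafter.
Seller's account: goods 48381.74 + export clearance 177.77 + origin terminal 532.27 = 49091.78
Buyer's account: freight 9359.26 + insurance 440.63 + destination terminal 1288.06 + brokerage 215.63 + duty 7975.17 + delivery 1197.33 = 20476.08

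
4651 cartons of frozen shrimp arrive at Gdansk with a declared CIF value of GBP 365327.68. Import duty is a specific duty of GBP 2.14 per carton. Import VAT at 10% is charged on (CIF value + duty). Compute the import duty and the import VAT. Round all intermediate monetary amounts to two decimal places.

Import duty: GBP 9953.14; import VAT: GBP 37528.08

Import duty = 4651 × 2.14 = 9953.14
VAT base = CIF + duty = 365327.68 + 9953.14 = 375280.82
Import VAT = 375280.82 × 10% = 37528.08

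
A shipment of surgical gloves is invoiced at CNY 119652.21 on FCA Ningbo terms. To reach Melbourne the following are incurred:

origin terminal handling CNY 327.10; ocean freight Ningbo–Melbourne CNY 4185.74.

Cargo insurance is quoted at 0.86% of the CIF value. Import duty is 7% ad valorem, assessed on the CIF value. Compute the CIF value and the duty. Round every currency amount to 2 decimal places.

Let C be the CIF value. C = FCA price + pre-shipment costs + freight + 0.86% × C
C − 0.86% × C = 119652.21 + 327.10 + 4185.74
0.9914 × C = 124165.05
C = 124165.05 / 0.9914 = 125242.13
Insurance premium = 0.86% × 125242.13 = 1077.08
Import duty = 125242.13 × 7% = 8766.95

CIF value: CNY 125242.13; import duty: CNY 8766.95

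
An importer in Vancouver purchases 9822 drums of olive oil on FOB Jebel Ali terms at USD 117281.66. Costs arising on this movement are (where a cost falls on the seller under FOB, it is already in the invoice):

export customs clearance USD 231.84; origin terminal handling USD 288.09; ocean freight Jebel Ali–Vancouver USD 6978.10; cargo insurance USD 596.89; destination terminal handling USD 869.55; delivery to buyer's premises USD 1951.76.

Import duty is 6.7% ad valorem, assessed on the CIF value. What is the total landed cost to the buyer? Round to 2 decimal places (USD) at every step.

Total landed cost: USD 136043.36

FOB: the seller bears costs until goods are on board at the origin port; the buyer bears freight, insurance and all costs thereafter.
Already in the invoice (seller's account under FOB): export clearance, origin terminal — exclude.
CIF value = FOB price + freight + insurance = 117281.66 + 6978.10 + 596.89 = 124856.65
Import duty = 124856.65 × 6.7% = 8365.40
Buyer bears: freight 6978.10 + insurance 596.89 + destination terminal 869.55 + delivery 1951.76 + duty 8365.40 = 18761.70
Landed cost = invoice 117281.66 + 18761.70 = 136043.36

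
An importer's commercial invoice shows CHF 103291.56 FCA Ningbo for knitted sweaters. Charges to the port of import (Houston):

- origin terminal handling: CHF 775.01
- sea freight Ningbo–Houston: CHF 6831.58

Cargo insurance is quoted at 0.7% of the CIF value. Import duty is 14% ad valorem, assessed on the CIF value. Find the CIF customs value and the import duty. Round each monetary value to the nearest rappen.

Let C be the CIF value. C = FCA price + pre-shipment costs + freight + 0.7% × C
C − 0.7% × C = 103291.56 + 775.01 + 6831.58
0.993 × C = 110898.15
C = 110898.15 / 0.993 = 111679.91
Insurance premium = 0.7% × 111679.91 = 781.76
Import duty = 111679.91 × 14% = 15635.19

CIF value: CHF 111679.91; import duty: CHF 15635.19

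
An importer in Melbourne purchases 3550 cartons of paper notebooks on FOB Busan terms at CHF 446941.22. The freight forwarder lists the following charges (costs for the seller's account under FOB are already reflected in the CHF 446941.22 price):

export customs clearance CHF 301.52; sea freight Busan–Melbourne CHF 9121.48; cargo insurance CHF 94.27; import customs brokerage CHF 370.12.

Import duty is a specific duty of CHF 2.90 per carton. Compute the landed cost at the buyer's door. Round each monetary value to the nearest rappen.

FOB: the seller bears costs until goods are on board at the origin port; the buyer bears freight, insurance and all costs thereafter.
Already in the invoice (seller's account under FOB): export clearance — exclude.
CIF value = FOB price + freight + insurance = 446941.22 + 9121.48 + 94.27 = 456156.97
Import duty = 3550 × 2.90 = 10295.00
Buyer bears: freight 9121.48 + insurance 94.27 + brokerage 370.12 + duty 10295.00 = 19880.87
Landed cost = invoice 446941.22 + 19880.87 = 466822.09

Total landed cost: CHF 466822.09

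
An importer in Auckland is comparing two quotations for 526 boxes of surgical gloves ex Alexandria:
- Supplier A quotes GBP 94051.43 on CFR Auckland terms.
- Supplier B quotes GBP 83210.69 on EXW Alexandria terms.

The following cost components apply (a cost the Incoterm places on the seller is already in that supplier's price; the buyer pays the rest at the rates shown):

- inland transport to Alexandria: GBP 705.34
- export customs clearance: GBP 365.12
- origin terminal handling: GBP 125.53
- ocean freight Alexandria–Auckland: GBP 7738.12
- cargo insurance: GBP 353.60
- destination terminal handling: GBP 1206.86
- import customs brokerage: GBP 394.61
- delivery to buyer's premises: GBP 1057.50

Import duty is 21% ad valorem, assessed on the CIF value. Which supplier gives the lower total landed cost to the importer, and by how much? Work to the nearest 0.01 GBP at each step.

Supplier A (CFR):
CIF value = CFR price + insurance = 94051.43 + 353.60 = 94405.03
Import duty = 94405.03 × 21% = 19825.06
Buyer bears (A): 353.60 + 1206.86 + 394.61 + 1057.50 = 3012.57
Landed cost (A) = invoice 94051.43 + 3012.57 + duty 19825.06 = 116889.06
Supplier B (EXW):
CIF value = EXW price + inland to port + export clearance + origin terminal + freight + insurance = 83210.69 + 705.34 + 365.12 + 125.53 + 7738.12 + 353.60 = 92498.40
Import duty = 92498.40 × 21% = 19424.66
Buyer bears (B): 705.34 + 365.12 + 125.53 + 7738.12 + 353.60 + 1206.86 + 394.61 + 1057.50 = 11946.68
Landed cost (B) = invoice 83210.69 + 11946.68 + duty 19424.66 = 114582.03
Difference = |116889.06 − 114582.03| = 2307.03

Supplier B is cheaper by GBP 2307.03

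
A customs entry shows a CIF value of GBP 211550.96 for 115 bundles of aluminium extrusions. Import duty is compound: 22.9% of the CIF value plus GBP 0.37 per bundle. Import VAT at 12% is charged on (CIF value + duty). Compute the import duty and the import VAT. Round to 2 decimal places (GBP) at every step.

Import duty: GBP 48487.72; import VAT: GBP 31204.64

Ad valorem component: 211550.96 × 22.9% = 48445.17
Specific component: 115 × 0.37 = 42.55
Import duty = 48445.17 + 42.55 = 48487.72
VAT base = CIF + duty = 211550.96 + 48487.72 = 260038.68
Import VAT = 260038.68 × 12% = 31204.64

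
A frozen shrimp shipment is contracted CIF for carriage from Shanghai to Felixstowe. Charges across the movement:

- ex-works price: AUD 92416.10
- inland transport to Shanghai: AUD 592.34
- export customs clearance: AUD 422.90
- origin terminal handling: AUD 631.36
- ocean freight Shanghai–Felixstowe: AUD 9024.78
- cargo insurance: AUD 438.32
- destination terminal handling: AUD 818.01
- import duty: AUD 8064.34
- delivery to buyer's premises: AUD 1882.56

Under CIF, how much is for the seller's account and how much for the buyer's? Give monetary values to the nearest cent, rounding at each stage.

CIF: the seller pays costs through ocean freight and marine insurance to the destination port.
Seller's account: goods 92416.10 + inland to port 592.34 + export clearance 422.90 + origin terminal 631.36 + freight 9024.78 + insurance 438.32 = 103525.80
Buyer's account: destination terminal 818.01 + duty 8064.34 + delivery 1882.56 = 10764.91

Seller: AUD 103525.80; buyer: AUD 10764.91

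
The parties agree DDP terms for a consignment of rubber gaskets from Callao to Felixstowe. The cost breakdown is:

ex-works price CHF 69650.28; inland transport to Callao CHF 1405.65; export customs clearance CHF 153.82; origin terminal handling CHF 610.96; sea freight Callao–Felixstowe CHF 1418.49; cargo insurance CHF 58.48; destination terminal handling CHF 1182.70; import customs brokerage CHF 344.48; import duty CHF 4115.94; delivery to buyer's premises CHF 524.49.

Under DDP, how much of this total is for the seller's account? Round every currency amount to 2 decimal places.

DDP: the seller bears all costs including import duty.
Seller's account: goods 69650.28 + inland to port 1405.65 + export clearance 153.82 + origin terminal 610.96 + freight 1418.49 + insurance 58.48 + destination terminal 1182.70 + brokerage 344.48 + duty 4115.94 + delivery 524.49 = 79465.29
Buyer's account: 0.00

Seller's account: CHF 79465.29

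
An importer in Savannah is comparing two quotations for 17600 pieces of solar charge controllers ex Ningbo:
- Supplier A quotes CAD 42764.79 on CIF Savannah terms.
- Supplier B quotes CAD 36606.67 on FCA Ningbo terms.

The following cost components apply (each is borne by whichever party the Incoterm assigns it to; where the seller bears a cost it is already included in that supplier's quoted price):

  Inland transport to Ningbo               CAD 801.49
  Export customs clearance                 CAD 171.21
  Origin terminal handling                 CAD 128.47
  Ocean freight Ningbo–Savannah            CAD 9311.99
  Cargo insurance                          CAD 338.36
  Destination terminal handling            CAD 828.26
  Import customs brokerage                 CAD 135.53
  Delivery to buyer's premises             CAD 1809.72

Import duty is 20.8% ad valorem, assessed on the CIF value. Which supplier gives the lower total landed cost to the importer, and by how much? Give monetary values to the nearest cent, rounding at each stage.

Supplier A (CIF):
The CIF price already equals the CIF value: 42764.79
Import duty = 42764.79 × 20.8% = 8895.08
Buyer bears (A): 828.26 + 135.53 + 1809.72 = 2773.51
Landed cost (A) = invoice 42764.79 + 2773.51 + duty 8895.08 = 54433.38
Supplier B (FCA):
CIF value = FCA price + origin terminal + freight + insurance = 36606.67 + 128.47 + 9311.99 + 338.36 = 46385.49
Import duty = 46385.49 × 20.8% = 9648.18
Buyer bears (B): 128.47 + 9311.99 + 338.36 + 828.26 + 135.53 + 1809.72 = 12552.33
Landed cost (B) = invoice 36606.67 + 12552.33 + duty 9648.18 = 58807.18
Difference = |54433.38 − 58807.18| = 4373.80

Supplier A is cheaper by CAD 4373.80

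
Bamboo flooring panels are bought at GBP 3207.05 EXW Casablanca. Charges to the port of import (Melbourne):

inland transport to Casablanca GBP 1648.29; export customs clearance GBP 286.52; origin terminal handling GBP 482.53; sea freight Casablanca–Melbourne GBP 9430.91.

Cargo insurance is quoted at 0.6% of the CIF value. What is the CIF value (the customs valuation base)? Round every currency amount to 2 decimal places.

CIF value: GBP 15146.18

Let C be the CIF value. C = EXW price + pre-shipment costs + freight + 0.6% × C
C − 0.6% × C = 3207.05 + 1648.29 + 286.52 + 482.53 + 9430.91
0.994 × C = 15055.30
C = 15055.30 / 0.994 = 15146.18
Insurance premium = 0.6% × 15146.18 = 90.88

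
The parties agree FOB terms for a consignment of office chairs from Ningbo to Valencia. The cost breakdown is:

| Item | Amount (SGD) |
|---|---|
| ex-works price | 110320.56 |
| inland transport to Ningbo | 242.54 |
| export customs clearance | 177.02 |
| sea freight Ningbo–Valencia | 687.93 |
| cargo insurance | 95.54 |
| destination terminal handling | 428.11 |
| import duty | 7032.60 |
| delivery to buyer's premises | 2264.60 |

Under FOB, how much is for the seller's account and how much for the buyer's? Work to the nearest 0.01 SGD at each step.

FOB: the seller bears costs until goods are on board at the origin port; the buyer bears freight, insurance and all costs thereafter.
Seller's account: goods 110320.56 + inland to port 242.54 + export clearance 177.02 = 110740.12
Buyer's account: freight 687.93 + insurance 95.54 + destination terminal 428.11 + duty 7032.60 + delivery 2264.60 = 10508.78

Seller: SGD 110740.12; buyer: SGD 10508.78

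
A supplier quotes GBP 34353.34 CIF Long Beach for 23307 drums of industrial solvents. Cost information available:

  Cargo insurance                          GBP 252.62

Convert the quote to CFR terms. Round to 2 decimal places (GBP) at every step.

CFR price: GBP 34100.72

From CIF to CFR, the seller no longer bears: insurance.
CFR price = 34353.34 − 252.62 = 34100.72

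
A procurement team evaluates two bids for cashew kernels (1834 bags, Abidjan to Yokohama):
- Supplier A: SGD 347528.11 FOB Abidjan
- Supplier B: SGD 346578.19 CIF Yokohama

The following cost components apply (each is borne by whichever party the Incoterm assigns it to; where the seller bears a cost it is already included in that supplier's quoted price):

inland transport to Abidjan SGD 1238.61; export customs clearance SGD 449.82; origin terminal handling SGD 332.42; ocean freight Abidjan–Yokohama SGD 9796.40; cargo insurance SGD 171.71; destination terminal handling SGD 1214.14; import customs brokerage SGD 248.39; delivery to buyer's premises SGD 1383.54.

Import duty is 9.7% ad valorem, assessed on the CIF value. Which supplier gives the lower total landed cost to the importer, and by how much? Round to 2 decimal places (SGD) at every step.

Supplier B is cheaper by SGD 11977.08

Supplier A (FOB):
CIF value = FOB price + freight + insurance = 347528.11 + 9796.40 + 171.71 = 357496.22
Import duty = 357496.22 × 9.7% = 34677.13
Buyer bears (A): 9796.40 + 171.71 + 1214.14 + 248.39 + 1383.54 = 12814.18
Landed cost (A) = invoice 347528.11 + 12814.18 + duty 34677.13 = 395019.42
Supplier B (CIF):
The CIF price already equals the CIF value: 346578.19
Import duty = 346578.19 × 9.7% = 33618.08
Buyer bears (B): 1214.14 + 248.39 + 1383.54 = 2846.07
Landed cost (B) = invoice 346578.19 + 2846.07 + duty 33618.08 = 383042.34
Difference = |395019.42 − 383042.34| = 11977.08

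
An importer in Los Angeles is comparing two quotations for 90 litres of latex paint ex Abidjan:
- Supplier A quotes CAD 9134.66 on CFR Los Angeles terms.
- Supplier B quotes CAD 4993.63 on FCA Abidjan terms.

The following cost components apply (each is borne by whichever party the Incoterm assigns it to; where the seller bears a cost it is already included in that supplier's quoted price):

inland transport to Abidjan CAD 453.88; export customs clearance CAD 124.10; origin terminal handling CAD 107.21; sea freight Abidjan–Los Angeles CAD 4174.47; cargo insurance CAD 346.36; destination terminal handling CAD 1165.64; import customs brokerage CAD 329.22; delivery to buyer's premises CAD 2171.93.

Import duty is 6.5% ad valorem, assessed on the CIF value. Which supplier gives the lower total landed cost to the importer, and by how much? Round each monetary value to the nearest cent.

Supplier A (CFR):
CIF value = CFR price + insurance = 9134.66 + 346.36 = 9481.02
Import duty = 9481.02 × 6.5% = 616.27
Buyer bears (A): 346.36 + 1165.64 + 329.22 + 2171.93 = 4013.15
Landed cost (A) = invoice 9134.66 + 4013.15 + duty 616.27 = 13764.08
Supplier B (FCA):
CIF value = FCA price + origin terminal + freight + insurance = 4993.63 + 107.21 + 4174.47 + 346.36 = 9621.67
Import duty = 9621.67 × 6.5% = 625.41
Buyer bears (B): 107.21 + 4174.47 + 346.36 + 1165.64 + 329.22 + 2171.93 = 8294.83
Landed cost (B) = invoice 4993.63 + 8294.83 + duty 625.41 = 13913.87
Difference = |13764.08 − 13913.87| = 149.79

Supplier A is cheaper by CAD 149.79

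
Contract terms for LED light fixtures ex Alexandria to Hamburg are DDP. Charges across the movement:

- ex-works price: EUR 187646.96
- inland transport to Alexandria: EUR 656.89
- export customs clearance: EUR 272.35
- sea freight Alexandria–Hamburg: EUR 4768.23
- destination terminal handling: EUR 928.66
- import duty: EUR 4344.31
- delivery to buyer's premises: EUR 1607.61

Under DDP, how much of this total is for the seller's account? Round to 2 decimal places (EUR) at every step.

Seller's account: EUR 200225.01

DDP: the seller bears all costs including import duty.
Seller's account: goods 187646.96 + inland to port 656.89 + export clearance 272.35 + freight 4768.23 + destination terminal 928.66 + duty 4344.31 + delivery 1607.61 = 200225.01
Buyer's account: 0.00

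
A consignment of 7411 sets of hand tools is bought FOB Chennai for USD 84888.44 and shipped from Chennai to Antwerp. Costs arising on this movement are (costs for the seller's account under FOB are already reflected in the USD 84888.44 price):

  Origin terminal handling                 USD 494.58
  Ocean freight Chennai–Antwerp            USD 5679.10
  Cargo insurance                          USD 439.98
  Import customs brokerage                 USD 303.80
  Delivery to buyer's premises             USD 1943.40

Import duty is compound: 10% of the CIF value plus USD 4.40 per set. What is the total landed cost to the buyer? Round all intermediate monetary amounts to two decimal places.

Total landed cost: USD 134963.87

FOB: the seller bears costs until goods are on board at the origin port; the buyer bears freight, insurance and all costs thereafter.
Already in the invoice (seller's account under FOB): origin terminal — exclude.
CIF value = FOB price + freight + insurance = 84888.44 + 5679.10 + 439.98 = 91007.52
Ad valorem component: 91007.52 × 10% = 9100.75
Specific component: 7411 × 4.40 = 32608.40
Import duty = 9100.75 + 32608.40 = 41709.15
Buyer bears: freight 5679.10 + insurance 439.98 + brokerage 303.80 + delivery 1943.40 + duty 41709.15 = 50075.43
Landed cost = invoice 84888.44 + 50075.43 = 134963.87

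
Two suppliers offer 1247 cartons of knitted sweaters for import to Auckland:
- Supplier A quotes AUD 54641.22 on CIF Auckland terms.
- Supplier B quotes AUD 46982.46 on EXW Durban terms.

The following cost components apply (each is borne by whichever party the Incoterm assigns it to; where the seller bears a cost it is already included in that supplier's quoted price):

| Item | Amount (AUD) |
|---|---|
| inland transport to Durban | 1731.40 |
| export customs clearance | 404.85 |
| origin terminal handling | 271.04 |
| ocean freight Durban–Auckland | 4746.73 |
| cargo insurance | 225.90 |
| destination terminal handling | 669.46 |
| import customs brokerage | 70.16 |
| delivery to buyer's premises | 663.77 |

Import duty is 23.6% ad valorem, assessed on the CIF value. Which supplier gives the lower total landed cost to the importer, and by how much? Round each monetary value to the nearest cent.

Supplier A (CIF):
The CIF price already equals the CIF value: 54641.22
Import duty = 54641.22 × 23.6% = 12895.33
Buyer bears (A): 669.46 + 70.16 + 663.77 = 1403.39
Landed cost (A) = invoice 54641.22 + 1403.39 + duty 12895.33 = 68939.94
Supplier B (EXW):
CIF value = EXW price + inland to port + export clearance + origin terminal + freight + insurance = 46982.46 + 1731.40 + 404.85 + 271.04 + 4746.73 + 225.90 = 54362.38
Import duty = 54362.38 × 23.6% = 12829.52
Buyer bears (B): 1731.40 + 404.85 + 271.04 + 4746.73 + 225.90 + 669.46 + 70.16 + 663.77 = 8783.31
Landed cost (B) = invoice 46982.46 + 8783.31 + duty 12829.52 = 68595.29
Difference = |68939.94 − 68595.29| = 344.65

Supplier B is cheaper by AUD 344.65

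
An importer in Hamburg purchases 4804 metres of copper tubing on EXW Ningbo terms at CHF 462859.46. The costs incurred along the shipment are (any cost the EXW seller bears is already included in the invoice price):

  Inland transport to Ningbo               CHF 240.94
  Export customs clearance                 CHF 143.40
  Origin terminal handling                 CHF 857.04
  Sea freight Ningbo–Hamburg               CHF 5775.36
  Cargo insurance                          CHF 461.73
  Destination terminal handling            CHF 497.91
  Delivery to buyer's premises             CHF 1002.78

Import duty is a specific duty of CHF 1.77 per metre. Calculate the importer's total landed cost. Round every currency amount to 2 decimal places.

Total landed cost: CHF 480341.70

EXW: the seller makes goods available at their premises; the buyer bears all onward costs.
CIF value = EXW price + inland to port + export clearance + origin terminal + freight + insurance = 462859.46 + 240.94 + 143.40 + 857.04 + 5775.36 + 461.73 = 470337.93
Import duty = 4804 × 1.77 = 8503.08
Buyer bears: inland to port 240.94 + export clearance 143.40 + origin terminal 857.04 + freight 5775.36 + insurance 461.73 + destination terminal 497.91 + delivery 1002.78 + duty 8503.08 = 17482.24
Landed cost = invoice 462859.46 + 17482.24 = 480341.70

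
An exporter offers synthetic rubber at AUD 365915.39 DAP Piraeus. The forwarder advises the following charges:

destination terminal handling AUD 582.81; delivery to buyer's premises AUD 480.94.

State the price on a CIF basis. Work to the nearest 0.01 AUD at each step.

CIF price: AUD 364851.64

From DAP to CIF, the seller no longer bears: destination terminal, delivery.
CIF price = 365915.39 − 582.81 − 480.94 = 364851.64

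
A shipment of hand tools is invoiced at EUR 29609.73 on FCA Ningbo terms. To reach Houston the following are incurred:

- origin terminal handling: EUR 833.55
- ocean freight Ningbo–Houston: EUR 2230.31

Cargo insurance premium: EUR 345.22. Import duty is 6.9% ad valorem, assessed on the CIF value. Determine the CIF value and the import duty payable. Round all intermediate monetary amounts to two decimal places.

CIF = FCA price + pre-shipment costs + freight + insurance
CIF = 29609.73 + 833.55 + 2230.31 + 345.22 = 33018.81
Import duty = 33018.81 × 6.9% = 2278.30

CIF value: EUR 33018.81; import duty: EUR 2278.30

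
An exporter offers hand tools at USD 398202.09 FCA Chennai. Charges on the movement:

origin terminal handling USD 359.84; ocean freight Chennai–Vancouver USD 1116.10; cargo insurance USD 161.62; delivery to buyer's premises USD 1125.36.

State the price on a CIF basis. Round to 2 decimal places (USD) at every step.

Not relevant to the conversion: delivery — on the buyer under both terms; not part of either seller's price.
From FCA to CIF, the seller additionally bears: origin terminal, freight, insurance.
CIF price = 398202.09 + 359.84 + 1116.10 + 161.62 = 399839.65

CIF price: USD 399839.65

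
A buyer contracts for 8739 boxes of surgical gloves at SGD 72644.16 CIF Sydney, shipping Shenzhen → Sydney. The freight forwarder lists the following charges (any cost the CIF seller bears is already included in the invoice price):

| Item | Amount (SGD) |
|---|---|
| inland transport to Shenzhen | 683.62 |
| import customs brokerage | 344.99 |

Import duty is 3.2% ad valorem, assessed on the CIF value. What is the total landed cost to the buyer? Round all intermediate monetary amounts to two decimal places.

CIF: the seller pays costs through ocean freight and marine insurance to the destination port.
Already in the invoice (seller's account under CIF): inland to port — exclude.
The CIF price already equals the CIF value: 72644.16
Import duty = 72644.16 × 3.2% = 2324.61
Buyer bears: brokerage 344.99 + duty 2324.61 = 2669.60
Landed cost = invoice 72644.16 + 2669.60 = 75313.76

Total landed cost: SGD 75313.76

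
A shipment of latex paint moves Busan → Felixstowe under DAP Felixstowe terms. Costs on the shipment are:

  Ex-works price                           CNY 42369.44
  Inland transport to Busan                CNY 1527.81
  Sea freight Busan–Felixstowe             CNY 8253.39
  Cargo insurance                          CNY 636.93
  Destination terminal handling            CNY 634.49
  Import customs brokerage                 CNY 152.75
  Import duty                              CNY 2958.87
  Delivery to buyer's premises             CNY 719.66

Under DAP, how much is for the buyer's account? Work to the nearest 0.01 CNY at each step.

DAP: the seller bears all costs to the named destination except import duty and clearance.
Seller's account: goods 42369.44 + inland to port 1527.81 + freight 8253.39 + insurance 636.93 + destination terminal 634.49 + delivery 719.66 = 54141.72
Buyer's account: brokerage 152.75 + duty 2958.87 = 3111.62

Buyer's account: CNY 3111.62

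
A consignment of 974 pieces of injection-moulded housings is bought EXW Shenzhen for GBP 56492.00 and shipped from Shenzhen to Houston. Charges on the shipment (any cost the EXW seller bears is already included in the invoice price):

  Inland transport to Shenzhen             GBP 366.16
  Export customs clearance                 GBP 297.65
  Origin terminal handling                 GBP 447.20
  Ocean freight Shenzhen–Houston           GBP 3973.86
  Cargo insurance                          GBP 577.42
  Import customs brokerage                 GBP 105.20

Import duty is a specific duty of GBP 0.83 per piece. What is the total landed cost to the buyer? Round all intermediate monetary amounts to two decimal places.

EXW: the seller makes goods available at their premises; the buyer bears all onward costs.
CIF value = EXW price + inland to port + export clearance + origin terminal + freight + insurance = 56492.00 + 366.16 + 297.65 + 447.20 + 3973.86 + 577.42 = 62154.29
Import duty = 974 × 0.83 = 808.42
Buyer bears: inland to port 366.16 + export clearance 297.65 + origin terminal 447.20 + freight 3973.86 + insurance 577.42 + brokerage 105.20 + duty 808.42 = 6575.91
Landed cost = invoice 56492.00 + 6575.91 = 63067.91

Total landed cost: GBP 63067.91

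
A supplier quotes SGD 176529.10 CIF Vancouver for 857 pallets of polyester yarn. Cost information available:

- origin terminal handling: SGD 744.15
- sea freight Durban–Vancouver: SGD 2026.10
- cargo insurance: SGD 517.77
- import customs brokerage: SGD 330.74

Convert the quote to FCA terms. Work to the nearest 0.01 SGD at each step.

Not relevant to the conversion: brokerage — on the buyer under both terms; not part of either seller's price.
From CIF to FCA, the seller no longer bears: origin terminal, freight, insurance.
FCA price = 176529.10 − 744.15 − 2026.10 − 517.77 = 173241.08

FCA price: SGD 173241.08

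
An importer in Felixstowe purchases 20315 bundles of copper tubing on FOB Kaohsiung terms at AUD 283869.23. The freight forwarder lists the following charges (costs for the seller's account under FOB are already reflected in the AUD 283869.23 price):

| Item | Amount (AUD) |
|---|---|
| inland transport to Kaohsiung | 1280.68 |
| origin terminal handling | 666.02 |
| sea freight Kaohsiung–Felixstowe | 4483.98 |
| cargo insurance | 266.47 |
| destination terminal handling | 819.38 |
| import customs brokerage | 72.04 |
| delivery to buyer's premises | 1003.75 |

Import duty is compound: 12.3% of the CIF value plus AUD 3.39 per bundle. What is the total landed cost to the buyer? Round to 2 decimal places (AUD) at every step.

Total landed cost: AUD 394882.92

FOB: the seller bears costs until goods are on board at the origin port; the buyer bears freight, insurance and all costs thereafter.
Already in the invoice (seller's account under FOB): inland to port, origin terminal — exclude.
CIF value = FOB price + freight + insurance = 283869.23 + 4483.98 + 266.47 = 288619.68
Ad valorem component: 288619.68 × 12.3% = 35500.22
Specific component: 20315 × 3.39 = 68867.85
Import duty = 35500.22 + 68867.85 = 104368.07
Buyer bears: freight 4483.98 + insurance 266.47 + destination terminal 819.38 + brokerage 72.04 + delivery 1003.75 + duty 104368.07 = 111013.69
Landed cost = invoice 283869.23 + 111013.69 = 394882.92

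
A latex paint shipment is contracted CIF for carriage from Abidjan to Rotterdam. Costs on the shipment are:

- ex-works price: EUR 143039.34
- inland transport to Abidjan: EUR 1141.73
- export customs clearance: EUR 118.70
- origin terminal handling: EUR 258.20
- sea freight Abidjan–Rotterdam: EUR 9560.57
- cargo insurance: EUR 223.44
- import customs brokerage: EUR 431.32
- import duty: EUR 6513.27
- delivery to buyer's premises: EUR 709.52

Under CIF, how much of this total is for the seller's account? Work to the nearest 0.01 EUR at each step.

Seller's account: EUR 154341.98

CIF: the seller pays costs through ocean freight and marine insurance to the destination port.
Seller's account: goods 143039.34 + inland to port 1141.73 + export clearance 118.70 + origin terminal 258.20 + freight 9560.57 + insurance 223.44 = 154341.98
Buyer's account: brokerage 431.32 + duty 6513.27 + delivery 709.52 = 7654.11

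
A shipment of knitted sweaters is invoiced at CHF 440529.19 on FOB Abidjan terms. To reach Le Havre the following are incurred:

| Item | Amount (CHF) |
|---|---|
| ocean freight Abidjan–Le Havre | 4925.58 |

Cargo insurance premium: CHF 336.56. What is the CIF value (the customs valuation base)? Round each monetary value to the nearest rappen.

CIF = FOB price + freight + insurance
CIF = 440529.19 + 4925.58 + 336.56 = 445791.33

CIF value: CHF 445791.33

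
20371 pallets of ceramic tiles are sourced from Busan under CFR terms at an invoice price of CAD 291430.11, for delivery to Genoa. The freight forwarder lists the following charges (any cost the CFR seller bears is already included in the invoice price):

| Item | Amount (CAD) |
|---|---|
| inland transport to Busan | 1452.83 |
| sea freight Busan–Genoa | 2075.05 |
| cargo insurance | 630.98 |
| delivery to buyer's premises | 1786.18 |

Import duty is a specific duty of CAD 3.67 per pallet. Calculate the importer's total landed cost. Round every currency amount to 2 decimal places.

Total landed cost: CAD 368608.84

CFR: the seller pays costs through ocean freight to the destination port, but not insurance.
Already in the invoice (seller's account under CFR): inland to port, freight — exclude.
CIF value = CFR price + insurance = 291430.11 + 630.98 = 292061.09
Import duty = 20371 × 3.67 = 74761.57
Buyer bears: insurance 630.98 + delivery 1786.18 + duty 74761.57 = 77178.73
Landed cost = invoice 291430.11 + 77178.73 = 368608.84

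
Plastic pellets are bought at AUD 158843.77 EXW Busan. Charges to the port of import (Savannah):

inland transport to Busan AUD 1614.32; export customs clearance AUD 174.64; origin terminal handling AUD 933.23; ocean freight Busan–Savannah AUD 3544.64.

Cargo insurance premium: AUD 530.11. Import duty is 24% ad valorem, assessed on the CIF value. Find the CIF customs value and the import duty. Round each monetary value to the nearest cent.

CIF value: AUD 165640.71; import duty: AUD 39753.77

CIF = EXW price + pre-shipment costs + freight + insurance
CIF = 158843.77 + 1614.32 + 174.64 + 933.23 + 3544.64 + 530.11 = 165640.71
Import duty = 165640.71 × 24% = 39753.77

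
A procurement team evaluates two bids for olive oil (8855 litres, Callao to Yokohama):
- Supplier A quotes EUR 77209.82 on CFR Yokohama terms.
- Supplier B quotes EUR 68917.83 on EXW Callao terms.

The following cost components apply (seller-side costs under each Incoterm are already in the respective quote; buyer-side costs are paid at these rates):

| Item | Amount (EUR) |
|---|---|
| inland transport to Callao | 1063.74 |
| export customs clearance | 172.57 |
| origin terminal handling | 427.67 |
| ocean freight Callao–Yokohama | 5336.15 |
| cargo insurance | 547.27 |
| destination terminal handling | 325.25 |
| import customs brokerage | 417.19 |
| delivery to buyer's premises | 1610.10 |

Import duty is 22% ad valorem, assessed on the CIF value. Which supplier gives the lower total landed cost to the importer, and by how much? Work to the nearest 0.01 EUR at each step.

Supplier A (CFR):
CIF value = CFR price + insurance = 77209.82 + 547.27 = 77757.09
Import duty = 77757.09 × 22% = 17106.56
Buyer bears (A): 547.27 + 325.25 + 417.19 + 1610.10 = 2899.81
Landed cost (A) = invoice 77209.82 + 2899.81 + duty 17106.56 = 97216.19
Supplier B (EXW):
CIF value = EXW price + inland to port + export clearance + origin terminal + freight + insurance = 68917.83 + 1063.74 + 172.57 + 427.67 + 5336.15 + 547.27 = 76465.23
Import duty = 76465.23 × 22% = 16822.35
Buyer bears (B): 1063.74 + 172.57 + 427.67 + 5336.15 + 547.27 + 325.25 + 417.19 + 1610.10 = 9899.94
Landed cost (B) = invoice 68917.83 + 9899.94 + duty 16822.35 = 95640.12
Difference = |97216.19 − 95640.12| = 1576.07

Supplier B is cheaper by EUR 1576.07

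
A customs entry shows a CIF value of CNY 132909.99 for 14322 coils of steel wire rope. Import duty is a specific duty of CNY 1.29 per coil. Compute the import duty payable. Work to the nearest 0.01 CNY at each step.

Import duty = 14322 × 1.29 = 18475.38

Import duty: CNY 18475.38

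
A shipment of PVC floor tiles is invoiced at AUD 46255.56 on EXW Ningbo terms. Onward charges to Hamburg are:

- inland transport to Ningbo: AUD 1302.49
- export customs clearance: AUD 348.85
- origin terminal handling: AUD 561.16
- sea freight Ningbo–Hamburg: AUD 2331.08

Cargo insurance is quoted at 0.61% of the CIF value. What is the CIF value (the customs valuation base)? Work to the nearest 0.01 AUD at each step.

CIF value: AUD 51110.92

Let C be the CIF value. C = EXW price + pre-shipment costs + freight + 0.61% × C
C − 0.61% × C = 46255.56 + 1302.49 + 348.85 + 561.16 + 2331.08
0.9939 × C = 50799.14
C = 50799.14 / 0.9939 = 51110.92
Insurance premium = 0.61% × 51110.92 = 311.78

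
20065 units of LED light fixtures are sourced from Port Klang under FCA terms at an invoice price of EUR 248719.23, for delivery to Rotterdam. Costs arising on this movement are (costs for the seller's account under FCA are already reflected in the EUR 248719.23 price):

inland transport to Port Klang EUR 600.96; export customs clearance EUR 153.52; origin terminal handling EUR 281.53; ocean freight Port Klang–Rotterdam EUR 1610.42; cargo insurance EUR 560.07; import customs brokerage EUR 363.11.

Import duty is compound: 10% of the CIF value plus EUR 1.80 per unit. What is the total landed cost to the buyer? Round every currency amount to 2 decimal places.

FCA: the seller delivers export-cleared goods to the carrier; the buyer bears costs from that point.
Already in the invoice (seller's account under FCA): inland to port, export clearance — exclude.
CIF value = FCA price + origin terminal + freight + insurance = 248719.23 + 281.53 + 1610.42 + 560.07 = 251171.25
Ad valorem component: 251171.25 × 10% = 25117.13
Specific component: 20065 × 1.80 = 36117.00
Import duty = 25117.13 + 36117.00 = 61234.13
Buyer bears: origin terminal 281.53 + freight 1610.42 + insurance 560.07 + brokerage 363.11 + duty 61234.13 = 64049.26
Landed cost = invoice 248719.23 + 64049.26 = 312768.49

Total landed cost: EUR 312768.49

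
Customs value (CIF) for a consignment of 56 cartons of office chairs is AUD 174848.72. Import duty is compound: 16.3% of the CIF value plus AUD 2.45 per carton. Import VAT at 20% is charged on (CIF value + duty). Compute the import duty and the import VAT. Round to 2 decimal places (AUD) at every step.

Ad valorem component: 174848.72 × 16.3% = 28500.34
Specific component: 56 × 2.45 = 137.20
Import duty = 28500.34 + 137.20 = 28637.54
VAT base = CIF + duty = 174848.72 + 28637.54 = 203486.26
Import VAT = 203486.26 × 20% = 40697.25

Import duty: AUD 28637.54; import VAT: AUD 40697.25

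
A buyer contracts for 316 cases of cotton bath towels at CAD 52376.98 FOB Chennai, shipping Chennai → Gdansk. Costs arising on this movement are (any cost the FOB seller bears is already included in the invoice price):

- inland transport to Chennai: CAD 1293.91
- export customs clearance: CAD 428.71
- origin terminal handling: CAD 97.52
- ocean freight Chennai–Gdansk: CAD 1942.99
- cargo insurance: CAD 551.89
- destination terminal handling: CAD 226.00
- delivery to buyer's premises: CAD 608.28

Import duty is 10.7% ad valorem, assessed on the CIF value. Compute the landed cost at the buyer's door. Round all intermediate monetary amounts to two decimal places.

FOB: the seller bears costs until goods are on board at the origin port; the buyer bears freight, insurance and all costs thereafter.
Already in the invoice (seller's account under FOB): inland to port, export clearance, origin terminal — exclude.
CIF value = FOB price + freight + insurance = 52376.98 + 1942.99 + 551.89 = 54871.86
Import duty = 54871.86 × 10.7% = 5871.29
Buyer bears: freight 1942.99 + insurance 551.89 + destination terminal 226.00 + delivery 608.28 + duty 5871.29 = 9200.45
Landed cost = invoice 52376.98 + 9200.45 = 61577.43

Total landed cost: CAD 61577.43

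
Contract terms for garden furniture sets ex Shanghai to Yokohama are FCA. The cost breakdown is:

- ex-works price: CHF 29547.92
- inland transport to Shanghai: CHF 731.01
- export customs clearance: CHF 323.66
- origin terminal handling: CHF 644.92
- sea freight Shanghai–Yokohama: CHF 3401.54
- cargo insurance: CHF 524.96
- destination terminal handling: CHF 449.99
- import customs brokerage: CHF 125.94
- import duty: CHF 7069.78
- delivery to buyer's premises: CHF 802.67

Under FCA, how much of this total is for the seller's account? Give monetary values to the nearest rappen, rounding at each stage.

FCA: the seller delivers export-cleared goods to the carrier; the buyer bears costs from that point.
Seller's account: goods 29547.92 + inland to port 731.01 + export clearance 323.66 = 30602.59
Buyer's account: origin terminal 644.92 + freight 3401.54 + insurance 524.96 + destination terminal 449.99 + brokerage 125.94 + duty 7069.78 + delivery 802.67 = 13019.80

Seller's account: CHF 30602.59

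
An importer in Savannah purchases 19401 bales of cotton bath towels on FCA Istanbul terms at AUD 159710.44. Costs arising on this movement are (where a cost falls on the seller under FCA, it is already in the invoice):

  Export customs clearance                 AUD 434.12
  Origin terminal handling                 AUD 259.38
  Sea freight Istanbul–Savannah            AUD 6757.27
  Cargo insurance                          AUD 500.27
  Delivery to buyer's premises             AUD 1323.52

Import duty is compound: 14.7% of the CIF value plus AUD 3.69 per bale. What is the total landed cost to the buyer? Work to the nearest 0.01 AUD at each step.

Total landed cost: AUD 264722.99

FCA: the seller delivers export-cleared goods to the carrier; the buyer bears costs from that point.
Already in the invoice (seller's account under FCA): export clearance — exclude.
CIF value = FCA price + origin terminal + freight + insurance = 159710.44 + 259.38 + 6757.27 + 500.27 = 167227.36
Ad valorem component: 167227.36 × 14.7% = 24582.42
Specific component: 19401 × 3.69 = 71589.69
Import duty = 24582.42 + 71589.69 = 96172.11
Buyer bears: origin terminal 259.38 + freight 6757.27 + insurance 500.27 + delivery 1323.52 + duty 96172.11 = 105012.55
Landed cost = invoice 159710.44 + 105012.55 = 264722.99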